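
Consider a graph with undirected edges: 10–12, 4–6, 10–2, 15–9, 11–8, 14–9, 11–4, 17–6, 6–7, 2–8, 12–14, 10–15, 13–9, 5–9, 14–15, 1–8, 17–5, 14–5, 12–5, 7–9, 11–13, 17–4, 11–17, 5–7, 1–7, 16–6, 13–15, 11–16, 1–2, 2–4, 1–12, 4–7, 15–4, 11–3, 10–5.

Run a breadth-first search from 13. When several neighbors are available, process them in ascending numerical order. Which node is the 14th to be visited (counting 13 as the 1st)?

Visit 13; enqueue 9, 11, 15 → queue [9, 11, 15]
Visit 9; enqueue 5, 7, 14 → queue [11, 15, 5, 7, 14]
Visit 11; enqueue 3, 4, 8, 16, 17 → queue [15, 5, 7, 14, 3, 4, 8, 16, 17]
Visit 15; enqueue 10 → queue [5, 7, 14, 3, 4, 8, 16, 17, 10]
Visit 5; enqueue 12 → queue [7, 14, 3, 4, 8, 16, 17, 10, 12]
Visit 7; enqueue 1, 6 → queue [14, 3, 4, 8, 16, 17, 10, 12, 1, 6]
Visit 14 → queue [3, 4, 8, 16, 17, 10, 12, 1, 6]
Visit 3 → queue [4, 8, 16, 17, 10, 12, 1, 6]
Visit 4; enqueue 2 → queue [8, 16, 17, 10, 12, 1, 6, 2]
Visit 8 → queue [16, 17, 10, 12, 1, 6, 2]
Visit 16 → queue [17, 10, 12, 1, 6, 2]
Visit 17 → queue [10, 12, 1, 6, 2]
Visit 10 → queue [12, 1, 6, 2]
Visit 12 → queue [1, 6, 2]
Visit 1 → queue [6, 2]
Visit 6 → queue [2]
Visit 2 → queue []

Visit order: 13, 9, 11, 15, 5, 7, 14, 3, 4, 8, 16, 17, 10, 12, 1, 6, 2

12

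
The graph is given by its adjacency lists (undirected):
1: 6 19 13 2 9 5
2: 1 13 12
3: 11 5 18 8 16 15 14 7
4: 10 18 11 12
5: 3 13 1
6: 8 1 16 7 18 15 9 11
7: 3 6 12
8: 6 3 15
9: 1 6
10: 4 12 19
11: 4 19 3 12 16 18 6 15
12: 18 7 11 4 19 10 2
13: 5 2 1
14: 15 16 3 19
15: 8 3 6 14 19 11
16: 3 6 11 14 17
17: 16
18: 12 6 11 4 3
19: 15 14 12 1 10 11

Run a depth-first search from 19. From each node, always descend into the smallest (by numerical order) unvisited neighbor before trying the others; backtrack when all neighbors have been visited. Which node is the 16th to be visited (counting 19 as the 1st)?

16

Visit 19
19 → 1
1 → 2
2 → 12
12 → 4
4 → 10
4 → 11
11 → 3
3 → 5
5 → 13
3 → 7
7 → 6
6 → 8
8 → 15
15 → 14
14 → 16
16 → 17
6 → 9
6 → 18

Visit order: 19, 1, 2, 12, 4, 10, 11, 3, 5, 13, 7, 6, 8, 15, 14, 16, 17, 9, 18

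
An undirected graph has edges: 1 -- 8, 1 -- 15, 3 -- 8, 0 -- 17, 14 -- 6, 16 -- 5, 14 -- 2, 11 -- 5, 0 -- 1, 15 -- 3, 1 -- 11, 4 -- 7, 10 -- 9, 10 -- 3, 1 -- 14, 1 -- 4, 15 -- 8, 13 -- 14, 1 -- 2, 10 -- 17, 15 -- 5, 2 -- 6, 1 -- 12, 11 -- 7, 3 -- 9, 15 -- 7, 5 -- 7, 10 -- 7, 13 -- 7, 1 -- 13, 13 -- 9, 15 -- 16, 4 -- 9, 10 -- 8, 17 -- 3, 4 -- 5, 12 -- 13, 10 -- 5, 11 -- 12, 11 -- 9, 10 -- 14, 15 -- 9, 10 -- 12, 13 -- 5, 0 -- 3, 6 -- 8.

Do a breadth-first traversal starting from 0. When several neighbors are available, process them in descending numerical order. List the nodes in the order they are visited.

Visit 0; enqueue 17, 3, 1 → queue [17, 3, 1]
Visit 17; enqueue 10 → queue [3, 1, 10]
Visit 3; enqueue 15, 9, 8 → queue [1, 10, 15, 9, 8]
Visit 1; enqueue 14, 13, 12, 11, 4, 2 → queue [10, 15, 9, 8, 14, 13, 12, 11, 4, 2]
Visit 10; enqueue 7, 5 → queue [15, 9, 8, 14, 13, 12, 11, 4, 2, 7, 5]
Visit 15; enqueue 16 → queue [9, 8, 14, 13, 12, 11, 4, 2, 7, 5, 16]
Visit 9 → queue [8, 14, 13, 12, 11, 4, 2, 7, 5, 16]
Visit 8; enqueue 6 → queue [14, 13, 12, 11, 4, 2, 7, 5, 16, 6]
Visit 14 → queue [13, 12, 11, 4, 2, 7, 5, 16, 6]
Visit 13 → queue [12, 11, 4, 2, 7, 5, 16, 6]
Visit 12 → queue [11, 4, 2, 7, 5, 16, 6]
Visit 11 → queue [4, 2, 7, 5, 16, 6]
Visit 4 → queue [2, 7, 5, 16, 6]
Visit 2 → queue [7, 5, 16, 6]
Visit 7 → queue [5, 16, 6]
Visit 5 → queue [16, 6]
Visit 16 → queue [6]
Visit 6 → queue []

0 17 3 1 10 15 9 8 14 13 12 11 4 2 7 5 16 6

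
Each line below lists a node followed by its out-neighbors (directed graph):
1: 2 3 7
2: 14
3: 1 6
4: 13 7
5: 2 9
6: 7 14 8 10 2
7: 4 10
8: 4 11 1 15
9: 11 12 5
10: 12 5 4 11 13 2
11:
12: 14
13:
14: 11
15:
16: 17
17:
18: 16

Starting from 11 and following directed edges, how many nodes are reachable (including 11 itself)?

1

BFS from 11 visits: 11
Reachable nodes: 1 of 18 total.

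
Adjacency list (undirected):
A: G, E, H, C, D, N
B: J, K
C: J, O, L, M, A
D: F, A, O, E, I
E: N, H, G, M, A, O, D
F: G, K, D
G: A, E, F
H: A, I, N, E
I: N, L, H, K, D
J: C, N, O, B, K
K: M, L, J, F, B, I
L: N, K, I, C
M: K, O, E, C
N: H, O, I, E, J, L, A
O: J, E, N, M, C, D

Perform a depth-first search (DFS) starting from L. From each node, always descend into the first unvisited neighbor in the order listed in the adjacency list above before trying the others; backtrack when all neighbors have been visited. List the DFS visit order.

L, N, H, A, G, E, M, K, J, C, O, D, F, I, B

Visit L
L → N
N → H
H → A
A → G
G → E
E → M
M → K
K → J
J → C
C → O
O → D
D → F
D → I
J → B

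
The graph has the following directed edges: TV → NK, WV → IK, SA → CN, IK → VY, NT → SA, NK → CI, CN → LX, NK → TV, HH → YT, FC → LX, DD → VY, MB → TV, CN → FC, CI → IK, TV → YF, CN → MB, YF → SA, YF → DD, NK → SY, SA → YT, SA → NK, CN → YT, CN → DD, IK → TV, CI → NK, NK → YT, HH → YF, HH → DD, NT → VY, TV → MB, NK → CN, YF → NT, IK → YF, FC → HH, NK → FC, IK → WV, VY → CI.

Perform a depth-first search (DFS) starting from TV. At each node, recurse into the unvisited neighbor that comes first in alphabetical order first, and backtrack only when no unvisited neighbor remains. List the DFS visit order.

Visit TV
TV → MB
TV → NK
NK → CI
CI → IK
IK → VY
IK → WV
IK → YF
YF → DD
YF → NT
NT → SA
SA → CN
CN → FC
FC → HH
HH → YT
FC → LX
NK → SY

TV, MB, NK, CI, IK, VY, WV, YF, DD, NT, SA, CN, FC, HH, YT, LX, SY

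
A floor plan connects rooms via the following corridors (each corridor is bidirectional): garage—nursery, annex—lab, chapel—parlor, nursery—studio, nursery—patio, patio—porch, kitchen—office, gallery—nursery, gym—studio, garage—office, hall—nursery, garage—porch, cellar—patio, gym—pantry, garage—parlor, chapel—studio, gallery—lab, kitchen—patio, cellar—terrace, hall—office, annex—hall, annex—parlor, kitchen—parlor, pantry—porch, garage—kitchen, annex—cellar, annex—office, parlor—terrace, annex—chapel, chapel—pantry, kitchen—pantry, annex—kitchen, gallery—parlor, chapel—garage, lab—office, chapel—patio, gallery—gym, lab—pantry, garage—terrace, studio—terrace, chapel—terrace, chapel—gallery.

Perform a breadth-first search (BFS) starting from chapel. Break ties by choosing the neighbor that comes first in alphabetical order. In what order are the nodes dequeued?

chapel annex gallery garage pantry parlor patio studio terrace cellar hall kitchen lab office gym nursery porch

Visit chapel; enqueue annex, gallery, garage, pantry, parlor, patio, studio, terrace → queue [annex, gallery, garage, pantry, parlor, patio, studio, terrace]
Visit annex; enqueue cellar, hall, kitchen, lab, office → queue [gallery, garage, pantry, parlor, patio, studio, terrace, cellar, hall, kitchen, lab, office]
Visit gallery; enqueue gym, nursery → queue [garage, pantry, parlor, patio, studio, terrace, cellar, hall, kitchen, lab, office, gym, nursery]
Visit garage; enqueue porch → queue [pantry, parlor, patio, studio, terrace, cellar, hall, kitchen, lab, office, gym, nursery, porch]
Visit pantry → queue [parlor, patio, studio, terrace, cellar, hall, kitchen, lab, office, gym, nursery, porch]
Visit parlor → queue [patio, studio, terrace, cellar, hall, kitchen, lab, office, gym, nursery, porch]
Visit patio → queue [studio, terrace, cellar, hall, kitchen, lab, office, gym, nursery, porch]
Visit studio → queue [terrace, cellar, hall, kitchen, lab, office, gym, nursery, porch]
Visit terrace → queue [cellar, hall, kitchen, lab, office, gym, nursery, porch]
Visit cellar → queue [hall, kitchen, lab, office, gym, nursery, porch]
Visit hall → queue [kitchen, lab, office, gym, nursery, porch]
Visit kitchen → queue [lab, office, gym, nursery, porch]
Visit lab → queue [office, gym, nursery, porch]
Visit office → queue [gym, nursery, porch]
Visit gym → queue [nursery, porch]
Visit nursery → queue [porch]
Visit porch → queue []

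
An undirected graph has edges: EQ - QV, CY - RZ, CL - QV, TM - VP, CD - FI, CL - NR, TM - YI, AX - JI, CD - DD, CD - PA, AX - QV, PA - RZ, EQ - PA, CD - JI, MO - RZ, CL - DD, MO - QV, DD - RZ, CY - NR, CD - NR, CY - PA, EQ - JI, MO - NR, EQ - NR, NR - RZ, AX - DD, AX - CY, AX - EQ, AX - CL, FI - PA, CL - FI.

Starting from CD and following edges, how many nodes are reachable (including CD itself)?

13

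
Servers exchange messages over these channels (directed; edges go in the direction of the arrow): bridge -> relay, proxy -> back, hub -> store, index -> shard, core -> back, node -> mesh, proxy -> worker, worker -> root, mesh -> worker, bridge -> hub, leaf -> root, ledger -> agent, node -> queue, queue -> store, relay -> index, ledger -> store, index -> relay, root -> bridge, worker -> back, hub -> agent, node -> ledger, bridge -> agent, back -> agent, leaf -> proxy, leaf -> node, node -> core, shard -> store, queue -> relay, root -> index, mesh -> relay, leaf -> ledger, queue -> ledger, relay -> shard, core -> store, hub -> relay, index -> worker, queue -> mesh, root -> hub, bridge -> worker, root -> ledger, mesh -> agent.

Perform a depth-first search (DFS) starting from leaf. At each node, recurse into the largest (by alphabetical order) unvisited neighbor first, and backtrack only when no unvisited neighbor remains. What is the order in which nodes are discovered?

leaf -> root -> ledger -> store -> agent -> index -> worker -> back -> shard -> relay -> hub -> bridge -> proxy -> node -> queue -> mesh -> core

Visit leaf
leaf → root
root → ledger
ledger → store
ledger → agent
root → index
index → worker
worker → back
index → shard
index → relay
root → hub
root → bridge
leaf → proxy
leaf → node
node → queue
queue → mesh
node → core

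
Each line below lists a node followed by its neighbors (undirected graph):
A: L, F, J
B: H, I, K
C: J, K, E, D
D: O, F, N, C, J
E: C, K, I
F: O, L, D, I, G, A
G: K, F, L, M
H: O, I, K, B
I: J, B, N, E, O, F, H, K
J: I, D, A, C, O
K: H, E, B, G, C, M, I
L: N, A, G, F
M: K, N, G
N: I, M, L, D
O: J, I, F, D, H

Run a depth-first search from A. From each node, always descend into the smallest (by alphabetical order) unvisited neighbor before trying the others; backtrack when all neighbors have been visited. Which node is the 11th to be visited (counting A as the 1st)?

L

Visit A
A → F
F → D
D → C
C → E
E → I
I → B
B → H
H → K
K → G
G → L
L → N
N → M
H → O
O → J

Visit order: A, F, D, C, E, I, B, H, K, G, L, N, M, O, J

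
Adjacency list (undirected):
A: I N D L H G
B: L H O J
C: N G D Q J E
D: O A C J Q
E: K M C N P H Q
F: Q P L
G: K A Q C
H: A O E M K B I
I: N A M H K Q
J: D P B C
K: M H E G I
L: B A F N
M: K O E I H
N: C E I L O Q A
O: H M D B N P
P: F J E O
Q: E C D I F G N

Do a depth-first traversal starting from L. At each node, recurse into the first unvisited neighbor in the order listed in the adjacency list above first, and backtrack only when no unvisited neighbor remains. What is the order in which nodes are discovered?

L, B, H, A, I, N, C, G, K, M, O, D, J, P, F, Q, E

Visit L
L → B
B → H
H → A
A → I
I → N
N → C
C → G
G → K
K → M
M → O
O → D
D → J
J → P
P → F
F → Q
Q → E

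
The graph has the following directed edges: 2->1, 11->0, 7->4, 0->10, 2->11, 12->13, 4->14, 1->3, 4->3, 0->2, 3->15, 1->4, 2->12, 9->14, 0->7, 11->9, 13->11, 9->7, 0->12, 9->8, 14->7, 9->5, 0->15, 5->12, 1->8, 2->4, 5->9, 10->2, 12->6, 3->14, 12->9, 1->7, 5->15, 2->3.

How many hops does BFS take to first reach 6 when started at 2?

Level 0: 2
Level 1: 1, 3, 4, 11, 12
Level 2: 0, 6, 7, 8, 9, 13, 14, 15
Level 3: 5, 10
6 first appears at level 2.

2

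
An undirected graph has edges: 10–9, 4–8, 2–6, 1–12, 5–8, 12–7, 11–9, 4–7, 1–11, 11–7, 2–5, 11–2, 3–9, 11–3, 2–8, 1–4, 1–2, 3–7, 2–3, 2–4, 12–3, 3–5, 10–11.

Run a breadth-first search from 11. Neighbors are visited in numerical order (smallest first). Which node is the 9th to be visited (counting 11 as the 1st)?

12

Visit 11; enqueue 1, 2, 3, 7, 9, 10 → queue [1, 2, 3, 7, 9, 10]
Visit 1; enqueue 4, 12 → queue [2, 3, 7, 9, 10, 4, 12]
Visit 2; enqueue 5, 6, 8 → queue [3, 7, 9, 10, 4, 12, 5, 6, 8]
Visit 3 → queue [7, 9, 10, 4, 12, 5, 6, 8]
Visit 7 → queue [9, 10, 4, 12, 5, 6, 8]
Visit 9 → queue [10, 4, 12, 5, 6, 8]
Visit 10 → queue [4, 12, 5, 6, 8]
Visit 4 → queue [12, 5, 6, 8]
Visit 12 → queue [5, 6, 8]
Visit 5 → queue [6, 8]
Visit 6 → queue [8]
Visit 8 → queue []

Visit order: 11, 1, 2, 3, 7, 9, 10, 4, 12, 5, 6, 8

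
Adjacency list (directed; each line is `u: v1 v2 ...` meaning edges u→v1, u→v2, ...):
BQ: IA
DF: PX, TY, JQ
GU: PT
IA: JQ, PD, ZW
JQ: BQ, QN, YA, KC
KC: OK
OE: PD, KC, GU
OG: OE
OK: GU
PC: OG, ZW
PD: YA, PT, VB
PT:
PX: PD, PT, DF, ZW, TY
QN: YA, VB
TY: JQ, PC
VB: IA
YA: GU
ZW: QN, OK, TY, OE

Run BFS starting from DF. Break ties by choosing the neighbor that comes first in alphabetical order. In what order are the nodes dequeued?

Visit DF; enqueue JQ, PX, TY → queue [JQ, PX, TY]
Visit JQ; enqueue BQ, KC, QN, YA → queue [PX, TY, BQ, KC, QN, YA]
Visit PX; enqueue PD, PT, ZW → queue [TY, BQ, KC, QN, YA, PD, PT, ZW]
Visit TY; enqueue PC → queue [BQ, KC, QN, YA, PD, PT, ZW, PC]
Visit BQ; enqueue IA → queue [KC, QN, YA, PD, PT, ZW, PC, IA]
Visit KC; enqueue OK → queue [QN, YA, PD, PT, ZW, PC, IA, OK]
Visit QN; enqueue VB → queue [YA, PD, PT, ZW, PC, IA, OK, VB]
Visit YA; enqueue GU → queue [PD, PT, ZW, PC, IA, OK, VB, GU]
Visit PD → queue [PT, ZW, PC, IA, OK, VB, GU]
Visit PT → queue [ZW, PC, IA, OK, VB, GU]
Visit ZW; enqueue OE → queue [PC, IA, OK, VB, GU, OE]
Visit PC; enqueue OG → queue [IA, OK, VB, GU, OE, OG]
Visit IA → queue [OK, VB, GU, OE, OG]
Visit OK → queue [VB, GU, OE, OG]
Visit VB → queue [GU, OE, OG]
Visit GU → queue [OE, OG]
Visit OE → queue [OG]
Visit OG → queue []

DF → JQ → PX → TY → BQ → KC → QN → YA → PD → PT → ZW → PC → IA → OK → VB → GU → OE → OG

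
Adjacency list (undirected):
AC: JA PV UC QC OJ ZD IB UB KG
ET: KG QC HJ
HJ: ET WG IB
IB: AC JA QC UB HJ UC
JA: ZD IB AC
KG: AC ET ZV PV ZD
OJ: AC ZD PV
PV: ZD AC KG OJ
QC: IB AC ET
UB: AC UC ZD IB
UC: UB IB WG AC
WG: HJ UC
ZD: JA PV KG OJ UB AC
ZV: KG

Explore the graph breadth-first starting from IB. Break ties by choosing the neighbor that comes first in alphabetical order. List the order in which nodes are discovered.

Visit IB; enqueue AC, HJ, JA, QC, UB, UC → queue [AC, HJ, JA, QC, UB, UC]
Visit AC; enqueue KG, OJ, PV, ZD → queue [HJ, JA, QC, UB, UC, KG, OJ, PV, ZD]
Visit HJ; enqueue ET, WG → queue [JA, QC, UB, UC, KG, OJ, PV, ZD, ET, WG]
Visit JA → queue [QC, UB, UC, KG, OJ, PV, ZD, ET, WG]
Visit QC → queue [UB, UC, KG, OJ, PV, ZD, ET, WG]
Visit UB → queue [UC, KG, OJ, PV, ZD, ET, WG]
Visit UC → queue [KG, OJ, PV, ZD, ET, WG]
Visit KG; enqueue ZV → queue [OJ, PV, ZD, ET, WG, ZV]
Visit OJ → queue [PV, ZD, ET, WG, ZV]
Visit PV → queue [ZD, ET, WG, ZV]
Visit ZD → queue [ET, WG, ZV]
Visit ET → queue [WG, ZV]
Visit WG → queue [ZV]
Visit ZV → queue []

IB -> AC -> HJ -> JA -> QC -> UB -> UC -> KG -> OJ -> PV -> ZD -> ET -> WG -> ZV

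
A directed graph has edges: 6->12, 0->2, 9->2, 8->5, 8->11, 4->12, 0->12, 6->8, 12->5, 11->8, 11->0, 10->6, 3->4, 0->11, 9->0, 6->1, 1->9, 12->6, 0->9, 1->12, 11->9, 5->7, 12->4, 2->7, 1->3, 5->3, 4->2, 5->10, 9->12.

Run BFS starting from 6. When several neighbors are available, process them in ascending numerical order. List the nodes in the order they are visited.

6, 1, 8, 12, 3, 9, 5, 11, 4, 0, 2, 7, 10

Visit 6; enqueue 1, 8, 12 → queue [1, 8, 12]
Visit 1; enqueue 3, 9 → queue [8, 12, 3, 9]
Visit 8; enqueue 5, 11 → queue [12, 3, 9, 5, 11]
Visit 12; enqueue 4 → queue [3, 9, 5, 11, 4]
Visit 3 → queue [9, 5, 11, 4]
Visit 9; enqueue 0, 2 → queue [5, 11, 4, 0, 2]
Visit 5; enqueue 7, 10 → queue [11, 4, 0, 2, 7, 10]
Visit 11 → queue [4, 0, 2, 7, 10]
Visit 4 → queue [0, 2, 7, 10]
Visit 0 → queue [2, 7, 10]
Visit 2 → queue [7, 10]
Visit 7 → queue [10]
Visit 10 → queue []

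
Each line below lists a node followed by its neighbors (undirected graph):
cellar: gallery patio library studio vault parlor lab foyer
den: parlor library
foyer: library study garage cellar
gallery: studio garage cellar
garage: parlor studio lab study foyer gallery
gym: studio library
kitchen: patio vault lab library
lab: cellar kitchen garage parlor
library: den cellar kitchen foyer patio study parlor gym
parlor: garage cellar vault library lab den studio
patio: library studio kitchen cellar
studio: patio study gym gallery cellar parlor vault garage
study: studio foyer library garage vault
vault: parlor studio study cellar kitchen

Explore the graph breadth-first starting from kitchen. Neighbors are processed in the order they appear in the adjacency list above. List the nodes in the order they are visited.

Visit kitchen; enqueue patio, vault, lab, library → queue [patio, vault, lab, library]
Visit patio; enqueue studio, cellar → queue [vault, lab, library, studio, cellar]
Visit vault; enqueue parlor, study → queue [lab, library, studio, cellar, parlor, study]
Visit lab; enqueue garage → queue [library, studio, cellar, parlor, study, garage]
Visit library; enqueue den, foyer, gym → queue [studio, cellar, parlor, study, garage, den, foyer, gym]
Visit studio; enqueue gallery → queue [cellar, parlor, study, garage, den, foyer, gym, gallery]
Visit cellar → queue [parlor, study, garage, den, foyer, gym, gallery]
Visit parlor → queue [study, garage, den, foyer, gym, gallery]
Visit study → queue [garage, den, foyer, gym, gallery]
Visit garage → queue [den, foyer, gym, gallery]
Visit den → queue [foyer, gym, gallery]
Visit foyer → queue [gym, gallery]
Visit gym → queue [gallery]
Visit gallery → queue []

kitchen patio vault lab library studio cellar parlor study garage den foyer gym gallery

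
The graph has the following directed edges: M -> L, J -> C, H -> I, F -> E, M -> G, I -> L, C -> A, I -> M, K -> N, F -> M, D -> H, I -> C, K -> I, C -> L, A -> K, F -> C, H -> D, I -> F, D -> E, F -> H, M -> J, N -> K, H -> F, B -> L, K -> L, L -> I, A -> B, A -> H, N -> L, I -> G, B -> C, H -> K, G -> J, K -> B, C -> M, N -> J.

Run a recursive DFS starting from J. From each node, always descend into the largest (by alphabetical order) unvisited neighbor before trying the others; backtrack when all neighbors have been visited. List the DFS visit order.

Visit J
J → C
C → M
M → L
L → I
I → G
I → F
F → H
H → K
K → N
K → B
H → D
D → E
C → A

J -> C -> M -> L -> I -> G -> F -> H -> K -> N -> B -> D -> E -> A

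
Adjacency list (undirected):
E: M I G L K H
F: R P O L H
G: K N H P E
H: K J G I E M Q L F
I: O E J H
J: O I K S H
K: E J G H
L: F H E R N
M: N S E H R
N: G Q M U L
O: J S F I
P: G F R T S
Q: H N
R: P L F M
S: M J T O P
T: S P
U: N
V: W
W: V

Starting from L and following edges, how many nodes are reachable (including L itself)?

17

BFS from L visits: L, E, F, H, N, R, G, I, K, M, O, P, J, Q, U, S, T
Reachable nodes: 17 of 19 total.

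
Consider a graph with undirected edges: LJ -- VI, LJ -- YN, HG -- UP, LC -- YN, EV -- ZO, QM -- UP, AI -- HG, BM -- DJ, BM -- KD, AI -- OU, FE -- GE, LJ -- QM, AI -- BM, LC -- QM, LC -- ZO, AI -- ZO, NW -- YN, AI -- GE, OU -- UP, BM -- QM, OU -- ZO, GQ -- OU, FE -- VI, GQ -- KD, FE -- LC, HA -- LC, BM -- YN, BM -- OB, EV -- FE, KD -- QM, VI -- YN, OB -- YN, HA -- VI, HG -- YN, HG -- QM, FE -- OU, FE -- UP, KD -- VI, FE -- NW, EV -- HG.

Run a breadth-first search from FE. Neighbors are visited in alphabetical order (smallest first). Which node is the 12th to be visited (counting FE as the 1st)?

HA

Visit FE; enqueue EV, GE, LC, NW, OU, UP, VI → queue [EV, GE, LC, NW, OU, UP, VI]
Visit EV; enqueue HG, ZO → queue [GE, LC, NW, OU, UP, VI, HG, ZO]
Visit GE; enqueue AI → queue [LC, NW, OU, UP, VI, HG, ZO, AI]
Visit LC; enqueue HA, QM, YN → queue [NW, OU, UP, VI, HG, ZO, AI, HA, QM, YN]
Visit NW → queue [OU, UP, VI, HG, ZO, AI, HA, QM, YN]
Visit OU; enqueue GQ → queue [UP, VI, HG, ZO, AI, HA, QM, YN, GQ]
Visit UP → queue [VI, HG, ZO, AI, HA, QM, YN, GQ]
Visit VI; enqueue KD, LJ → queue [HG, ZO, AI, HA, QM, YN, GQ, KD, LJ]
Visit HG → queue [ZO, AI, HA, QM, YN, GQ, KD, LJ]
Visit ZO → queue [AI, HA, QM, YN, GQ, KD, LJ]
Visit AI; enqueue BM → queue [HA, QM, YN, GQ, KD, LJ, BM]
Visit HA → queue [QM, YN, GQ, KD, LJ, BM]
Visit QM → queue [YN, GQ, KD, LJ, BM]
Visit YN; enqueue OB → queue [GQ, KD, LJ, BM, OB]
Visit GQ → queue [KD, LJ, BM, OB]
Visit KD → queue [LJ, BM, OB]
Visit LJ → queue [BM, OB]
Visit BM; enqueue DJ → queue [OB, DJ]
Visit OB → queue [DJ]
Visit DJ → queue []

Visit order: FE, EV, GE, LC, NW, OU, UP, VI, HG, ZO, AI, HA, QM, YN, GQ, KD, LJ, BM, OB, DJ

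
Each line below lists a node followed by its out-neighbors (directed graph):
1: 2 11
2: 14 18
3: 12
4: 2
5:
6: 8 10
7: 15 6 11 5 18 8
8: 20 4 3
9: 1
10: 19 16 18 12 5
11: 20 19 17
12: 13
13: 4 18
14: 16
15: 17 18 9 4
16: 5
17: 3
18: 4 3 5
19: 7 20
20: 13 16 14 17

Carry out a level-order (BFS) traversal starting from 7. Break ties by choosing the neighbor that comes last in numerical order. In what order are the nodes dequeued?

7, 18, 15, 11, 8, 6, 5, 4, 3, 17, 9, 20, 19, 10, 2, 12, 1, 16, 14, 13

Visit 7; enqueue 18, 15, 11, 8, 6, 5 → queue [18, 15, 11, 8, 6, 5]
Visit 18; enqueue 4, 3 → queue [15, 11, 8, 6, 5, 4, 3]
Visit 15; enqueue 17, 9 → queue [11, 8, 6, 5, 4, 3, 17, 9]
Visit 11; enqueue 20, 19 → queue [8, 6, 5, 4, 3, 17, 9, 20, 19]
Visit 8 → queue [6, 5, 4, 3, 17, 9, 20, 19]
Visit 6; enqueue 10 → queue [5, 4, 3, 17, 9, 20, 19, 10]
Visit 5 → queue [4, 3, 17, 9, 20, 19, 10]
Visit 4; enqueue 2 → queue [3, 17, 9, 20, 19, 10, 2]
Visit 3; enqueue 12 → queue [17, 9, 20, 19, 10, 2, 12]
Visit 17 → queue [9, 20, 19, 10, 2, 12]
Visit 9; enqueue 1 → queue [20, 19, 10, 2, 12, 1]
Visit 20; enqueue 16, 14, 13 → queue [19, 10, 2, 12, 1, 16, 14, 13]
Visit 19 → queue [10, 2, 12, 1, 16, 14, 13]
Visit 10 → queue [2, 12, 1, 16, 14, 13]
Visit 2 → queue [12, 1, 16, 14, 13]
Visit 12 → queue [1, 16, 14, 13]
Visit 1 → queue [16, 14, 13]
Visit 16 → queue [14, 13]
Visit 14 → queue [13]
Visit 13 → queue []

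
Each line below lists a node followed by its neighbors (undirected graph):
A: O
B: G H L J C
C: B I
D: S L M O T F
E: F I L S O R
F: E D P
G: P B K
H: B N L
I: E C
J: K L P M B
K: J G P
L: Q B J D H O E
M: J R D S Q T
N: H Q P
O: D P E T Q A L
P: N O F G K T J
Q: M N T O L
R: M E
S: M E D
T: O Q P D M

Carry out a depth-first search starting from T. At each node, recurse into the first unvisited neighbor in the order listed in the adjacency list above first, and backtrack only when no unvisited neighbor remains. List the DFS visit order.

T, O, D, S, M, J, K, G, P, N, H, B, L, Q, E, F, I, C, R, A

Visit T
T → O
O → D
D → S
S → M
M → J
J → K
K → G
G → P
P → N
N → H
H → B
B → L
L → Q
L → E
E → F
E → I
I → C
E → R
O → A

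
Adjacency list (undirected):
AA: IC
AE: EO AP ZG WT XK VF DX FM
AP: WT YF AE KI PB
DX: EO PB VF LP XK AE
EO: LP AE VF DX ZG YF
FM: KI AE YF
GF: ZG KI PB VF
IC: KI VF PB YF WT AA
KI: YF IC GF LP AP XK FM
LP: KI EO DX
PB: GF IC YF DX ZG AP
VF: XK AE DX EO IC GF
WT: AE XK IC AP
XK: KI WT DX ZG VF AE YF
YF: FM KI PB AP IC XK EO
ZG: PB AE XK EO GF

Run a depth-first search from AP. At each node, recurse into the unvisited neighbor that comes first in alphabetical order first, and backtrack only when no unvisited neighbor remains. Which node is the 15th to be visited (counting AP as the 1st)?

WT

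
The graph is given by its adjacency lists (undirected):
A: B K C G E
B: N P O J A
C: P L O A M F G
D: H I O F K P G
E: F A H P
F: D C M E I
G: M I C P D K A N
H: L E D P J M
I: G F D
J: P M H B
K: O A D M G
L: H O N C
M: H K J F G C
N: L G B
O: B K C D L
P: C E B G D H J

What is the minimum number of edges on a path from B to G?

Level 0: B
Level 1: A, J, N, O, P
Level 2: C, D, E, G, H, K, L, M
Level 3: F, I
G first appears at level 2.

2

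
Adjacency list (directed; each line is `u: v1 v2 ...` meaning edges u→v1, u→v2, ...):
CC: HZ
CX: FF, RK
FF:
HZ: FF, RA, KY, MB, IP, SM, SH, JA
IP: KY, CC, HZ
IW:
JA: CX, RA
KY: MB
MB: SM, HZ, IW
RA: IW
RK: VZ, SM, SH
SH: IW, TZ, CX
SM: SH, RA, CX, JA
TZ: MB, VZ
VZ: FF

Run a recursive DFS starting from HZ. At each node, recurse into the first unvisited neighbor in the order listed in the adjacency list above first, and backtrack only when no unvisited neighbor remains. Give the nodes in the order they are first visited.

Visit HZ
HZ → FF
HZ → RA
RA → IW
HZ → KY
KY → MB
MB → SM
SM → SH
SH → TZ
TZ → VZ
SH → CX
CX → RK
SM → JA
HZ → IP
IP → CC

HZ FF RA IW KY MB SM SH TZ VZ CX RK JA IP CC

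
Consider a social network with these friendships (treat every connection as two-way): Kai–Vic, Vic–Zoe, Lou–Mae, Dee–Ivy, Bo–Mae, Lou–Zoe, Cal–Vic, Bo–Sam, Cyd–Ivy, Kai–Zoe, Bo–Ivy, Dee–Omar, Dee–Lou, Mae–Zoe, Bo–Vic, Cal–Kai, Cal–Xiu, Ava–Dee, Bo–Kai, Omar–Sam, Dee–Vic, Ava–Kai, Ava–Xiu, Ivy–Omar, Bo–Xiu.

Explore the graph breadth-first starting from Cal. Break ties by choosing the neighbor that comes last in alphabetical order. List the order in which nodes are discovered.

Cal Xiu Vic Kai Bo Ava Zoe Dee Sam Mae Ivy Lou Omar Cyd

Visit Cal; enqueue Xiu, Vic, Kai → queue [Xiu, Vic, Kai]
Visit Xiu; enqueue Bo, Ava → queue [Vic, Kai, Bo, Ava]
Visit Vic; enqueue Zoe, Dee → queue [Kai, Bo, Ava, Zoe, Dee]
Visit Kai → queue [Bo, Ava, Zoe, Dee]
Visit Bo; enqueue Sam, Mae, Ivy → queue [Ava, Zoe, Dee, Sam, Mae, Ivy]
Visit Ava → queue [Zoe, Dee, Sam, Mae, Ivy]
Visit Zoe; enqueue Lou → queue [Dee, Sam, Mae, Ivy, Lou]
Visit Dee; enqueue Omar → queue [Sam, Mae, Ivy, Lou, Omar]
Visit Sam → queue [Mae, Ivy, Lou, Omar]
Visit Mae → queue [Ivy, Lou, Omar]
Visit Ivy; enqueue Cyd → queue [Lou, Omar, Cyd]
Visit Lou → queue [Omar, Cyd]
Visit Omar → queue [Cyd]
Visit Cyd → queue []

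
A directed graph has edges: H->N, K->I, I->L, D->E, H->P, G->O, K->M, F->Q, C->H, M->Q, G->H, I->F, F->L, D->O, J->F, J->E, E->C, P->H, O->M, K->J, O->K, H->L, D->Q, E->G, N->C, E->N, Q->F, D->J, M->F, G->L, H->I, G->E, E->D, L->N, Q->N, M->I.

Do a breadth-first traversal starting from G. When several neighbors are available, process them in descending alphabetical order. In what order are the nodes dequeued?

G O L H E M K N P I D C Q F J

Visit G; enqueue O, L, H, E → queue [O, L, H, E]
Visit O; enqueue M, K → queue [L, H, E, M, K]
Visit L; enqueue N → queue [H, E, M, K, N]
Visit H; enqueue P, I → queue [E, M, K, N, P, I]
Visit E; enqueue D, C → queue [M, K, N, P, I, D, C]
Visit M; enqueue Q, F → queue [K, N, P, I, D, C, Q, F]
Visit K; enqueue J → queue [N, P, I, D, C, Q, F, J]
Visit N → queue [P, I, D, C, Q, F, J]
Visit P → queue [I, D, C, Q, F, J]
Visit I → queue [D, C, Q, F, J]
Visit D → queue [C, Q, F, J]
Visit C → queue [Q, F, J]
Visit Q → queue [F, J]
Visit F → queue [J]
Visit J → queue []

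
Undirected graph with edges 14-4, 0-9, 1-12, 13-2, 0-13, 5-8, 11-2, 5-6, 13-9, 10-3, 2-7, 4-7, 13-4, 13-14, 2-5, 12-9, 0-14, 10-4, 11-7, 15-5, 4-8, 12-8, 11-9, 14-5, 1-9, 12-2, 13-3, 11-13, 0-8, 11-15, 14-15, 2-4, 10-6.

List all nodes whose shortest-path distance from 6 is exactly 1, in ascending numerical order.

5, 10

Level 0: 6
Level 1: 5, 10
Level 2: 2, 3, 4, 8, 14, 15
Level 3: 0, 7, 11, 12, 13
Level 4: 1, 9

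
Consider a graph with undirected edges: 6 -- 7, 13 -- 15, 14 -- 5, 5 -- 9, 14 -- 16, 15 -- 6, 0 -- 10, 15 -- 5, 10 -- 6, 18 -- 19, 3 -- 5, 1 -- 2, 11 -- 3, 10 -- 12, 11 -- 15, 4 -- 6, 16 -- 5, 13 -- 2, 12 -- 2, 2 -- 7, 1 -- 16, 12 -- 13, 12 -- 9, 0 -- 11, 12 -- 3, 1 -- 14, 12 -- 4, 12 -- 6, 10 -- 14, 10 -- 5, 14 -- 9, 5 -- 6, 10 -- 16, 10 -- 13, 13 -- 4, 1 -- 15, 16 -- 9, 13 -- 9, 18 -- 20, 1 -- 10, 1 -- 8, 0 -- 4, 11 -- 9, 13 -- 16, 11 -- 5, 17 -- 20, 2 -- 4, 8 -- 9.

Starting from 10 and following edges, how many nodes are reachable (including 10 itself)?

17

BFS from 10 visits: 10, 0, 1, 5, 6, 12, 13, 14, 16, 4, 11, 2, 8, 15, 3, 9, 7
Reachable nodes: 17 of 21 total.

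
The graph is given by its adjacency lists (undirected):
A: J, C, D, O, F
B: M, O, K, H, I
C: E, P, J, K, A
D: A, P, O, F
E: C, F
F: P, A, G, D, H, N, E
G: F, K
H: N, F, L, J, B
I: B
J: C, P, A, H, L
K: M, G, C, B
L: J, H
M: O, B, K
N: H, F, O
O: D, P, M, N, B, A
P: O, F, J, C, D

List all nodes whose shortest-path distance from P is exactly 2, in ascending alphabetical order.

Level 0: P
Level 1: C, D, F, J, O
Level 2: A, B, E, G, H, K, L, M, N
Level 3: I

A, B, E, G, H, K, L, M, N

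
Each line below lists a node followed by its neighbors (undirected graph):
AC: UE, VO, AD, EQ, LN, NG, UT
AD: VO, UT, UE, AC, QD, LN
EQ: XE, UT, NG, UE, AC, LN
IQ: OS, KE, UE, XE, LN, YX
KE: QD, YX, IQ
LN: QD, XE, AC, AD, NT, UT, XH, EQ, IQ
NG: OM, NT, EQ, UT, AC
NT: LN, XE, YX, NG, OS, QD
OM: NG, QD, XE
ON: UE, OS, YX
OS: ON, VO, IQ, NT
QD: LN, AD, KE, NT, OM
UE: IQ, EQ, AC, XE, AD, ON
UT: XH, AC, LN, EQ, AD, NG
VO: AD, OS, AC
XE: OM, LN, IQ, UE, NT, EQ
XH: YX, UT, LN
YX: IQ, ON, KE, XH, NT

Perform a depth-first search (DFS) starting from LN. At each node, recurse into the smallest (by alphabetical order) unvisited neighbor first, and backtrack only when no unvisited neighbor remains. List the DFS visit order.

Visit LN
LN → AC
AC → AD
AD → QD
QD → KE
KE → IQ
IQ → OS
OS → NT
NT → NG
NG → EQ
EQ → UE
UE → ON
ON → YX
YX → XH
XH → UT
UE → XE
XE → OM
OS → VO

LN -> AC -> AD -> QD -> KE -> IQ -> OS -> NT -> NG -> EQ -> UE -> ON -> YX -> XH -> UT -> XE -> OM -> VO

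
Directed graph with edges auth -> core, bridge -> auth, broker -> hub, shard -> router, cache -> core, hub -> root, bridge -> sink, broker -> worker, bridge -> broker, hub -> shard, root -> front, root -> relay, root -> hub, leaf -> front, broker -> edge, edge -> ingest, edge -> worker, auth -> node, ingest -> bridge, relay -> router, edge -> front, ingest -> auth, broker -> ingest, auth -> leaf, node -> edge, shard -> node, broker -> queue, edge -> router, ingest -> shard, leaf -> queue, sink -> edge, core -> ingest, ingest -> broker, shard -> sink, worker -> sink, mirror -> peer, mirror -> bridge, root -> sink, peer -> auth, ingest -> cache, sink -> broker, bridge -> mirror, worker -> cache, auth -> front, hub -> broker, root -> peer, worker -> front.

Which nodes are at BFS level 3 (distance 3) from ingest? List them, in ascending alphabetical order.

peer, root

Level 0: ingest
Level 1: auth, bridge, broker, cache, shard
Level 2: core, edge, front, hub, leaf, mirror, node, queue, router, sink, worker
Level 3: peer, root
Level 4: relay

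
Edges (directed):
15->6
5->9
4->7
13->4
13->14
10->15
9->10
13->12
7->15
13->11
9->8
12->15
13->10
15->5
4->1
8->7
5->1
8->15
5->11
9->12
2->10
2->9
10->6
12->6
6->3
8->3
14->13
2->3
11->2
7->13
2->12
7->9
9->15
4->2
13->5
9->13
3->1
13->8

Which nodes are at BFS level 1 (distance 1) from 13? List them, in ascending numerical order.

4, 5, 8, 10, 11, 12, 14

Level 0: 13
Level 1: 4, 5, 8, 10, 11, 12, 14
Level 2: 1, 2, 3, 6, 7, 9, 15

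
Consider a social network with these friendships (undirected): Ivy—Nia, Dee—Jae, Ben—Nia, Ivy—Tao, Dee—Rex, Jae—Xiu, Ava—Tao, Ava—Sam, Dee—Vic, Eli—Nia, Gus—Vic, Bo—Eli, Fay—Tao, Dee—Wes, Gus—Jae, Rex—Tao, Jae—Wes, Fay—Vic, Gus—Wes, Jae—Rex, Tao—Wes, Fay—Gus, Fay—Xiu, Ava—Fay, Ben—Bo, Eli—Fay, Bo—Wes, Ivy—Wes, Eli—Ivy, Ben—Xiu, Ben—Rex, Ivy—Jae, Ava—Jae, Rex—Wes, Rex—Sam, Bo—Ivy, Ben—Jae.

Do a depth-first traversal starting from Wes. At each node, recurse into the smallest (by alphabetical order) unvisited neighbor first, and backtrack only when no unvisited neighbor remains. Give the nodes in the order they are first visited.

Wes → Bo → Ben → Jae → Ava → Fay → Eli → Ivy → Nia → Tao → Rex → Dee → Vic → Gus → Sam → Xiu

Visit Wes
Wes → Bo
Bo → Ben
Ben → Jae
Jae → Ava
Ava → Fay
Fay → Eli
Eli → Ivy
Ivy → Nia
Ivy → Tao
Tao → Rex
Rex → Dee
Dee → Vic
Vic → Gus
Rex → Sam
Fay → Xiu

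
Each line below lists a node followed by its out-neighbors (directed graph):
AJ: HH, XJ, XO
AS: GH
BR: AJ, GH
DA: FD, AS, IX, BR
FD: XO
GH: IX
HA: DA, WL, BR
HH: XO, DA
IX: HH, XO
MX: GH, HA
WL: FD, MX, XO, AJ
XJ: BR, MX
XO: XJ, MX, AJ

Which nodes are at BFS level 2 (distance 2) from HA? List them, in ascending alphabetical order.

AJ, AS, FD, GH, IX, MX, XO

Level 0: HA
Level 1: BR, DA, WL
Level 2: AJ, AS, FD, GH, IX, MX, XO
Level 3: HH, XJ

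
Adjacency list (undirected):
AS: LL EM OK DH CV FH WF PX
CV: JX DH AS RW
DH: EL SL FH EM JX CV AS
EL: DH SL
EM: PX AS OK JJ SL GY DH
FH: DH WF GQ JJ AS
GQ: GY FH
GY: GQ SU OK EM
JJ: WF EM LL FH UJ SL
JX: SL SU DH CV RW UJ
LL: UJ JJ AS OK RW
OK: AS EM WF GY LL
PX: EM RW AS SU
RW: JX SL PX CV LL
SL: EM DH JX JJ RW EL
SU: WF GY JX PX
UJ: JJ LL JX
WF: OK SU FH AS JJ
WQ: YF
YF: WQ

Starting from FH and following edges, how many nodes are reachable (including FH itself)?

18

BFS from FH visits: FH, AS, DH, GQ, JJ, WF, CV, EM, LL, OK, PX, EL, JX, SL, GY, UJ, SU, RW
Reachable nodes: 18 of 20 total.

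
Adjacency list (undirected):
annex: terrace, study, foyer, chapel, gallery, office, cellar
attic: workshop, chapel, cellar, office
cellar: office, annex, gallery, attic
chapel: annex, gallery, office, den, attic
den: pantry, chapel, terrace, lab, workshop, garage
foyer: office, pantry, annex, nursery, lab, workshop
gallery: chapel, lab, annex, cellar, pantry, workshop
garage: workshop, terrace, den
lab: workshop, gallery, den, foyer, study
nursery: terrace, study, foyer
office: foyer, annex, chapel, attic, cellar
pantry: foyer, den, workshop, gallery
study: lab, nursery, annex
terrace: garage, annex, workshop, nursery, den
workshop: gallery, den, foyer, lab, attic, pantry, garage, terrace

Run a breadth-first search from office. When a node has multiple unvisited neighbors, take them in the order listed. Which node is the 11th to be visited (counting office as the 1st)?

terrace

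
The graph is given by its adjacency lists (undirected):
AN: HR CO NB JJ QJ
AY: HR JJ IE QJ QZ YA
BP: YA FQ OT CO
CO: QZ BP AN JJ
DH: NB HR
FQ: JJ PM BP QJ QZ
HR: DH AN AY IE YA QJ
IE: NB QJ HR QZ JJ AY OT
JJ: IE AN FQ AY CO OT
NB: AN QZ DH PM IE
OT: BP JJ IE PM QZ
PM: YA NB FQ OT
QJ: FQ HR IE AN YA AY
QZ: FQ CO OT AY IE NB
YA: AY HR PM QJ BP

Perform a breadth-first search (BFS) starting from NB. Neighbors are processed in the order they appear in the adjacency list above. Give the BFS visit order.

NB -> AN -> QZ -> DH -> PM -> IE -> HR -> CO -> JJ -> QJ -> FQ -> OT -> AY -> YA -> BP

Visit NB; enqueue AN, QZ, DH, PM, IE → queue [AN, QZ, DH, PM, IE]
Visit AN; enqueue HR, CO, JJ, QJ → queue [QZ, DH, PM, IE, HR, CO, JJ, QJ]
Visit QZ; enqueue FQ, OT, AY → queue [DH, PM, IE, HR, CO, JJ, QJ, FQ, OT, AY]
Visit DH → queue [PM, IE, HR, CO, JJ, QJ, FQ, OT, AY]
Visit PM; enqueue YA → queue [IE, HR, CO, JJ, QJ, FQ, OT, AY, YA]
Visit IE → queue [HR, CO, JJ, QJ, FQ, OT, AY, YA]
Visit HR → queue [CO, JJ, QJ, FQ, OT, AY, YA]
Visit CO; enqueue BP → queue [JJ, QJ, FQ, OT, AY, YA, BP]
Visit JJ → queue [QJ, FQ, OT, AY, YA, BP]
Visit QJ → queue [FQ, OT, AY, YA, BP]
Visit FQ → queue [OT, AY, YA, BP]
Visit OT → queue [AY, YA, BP]
Visit AY → queue [YA, BP]
Visit YA → queue [BP]
Visit BP → queue []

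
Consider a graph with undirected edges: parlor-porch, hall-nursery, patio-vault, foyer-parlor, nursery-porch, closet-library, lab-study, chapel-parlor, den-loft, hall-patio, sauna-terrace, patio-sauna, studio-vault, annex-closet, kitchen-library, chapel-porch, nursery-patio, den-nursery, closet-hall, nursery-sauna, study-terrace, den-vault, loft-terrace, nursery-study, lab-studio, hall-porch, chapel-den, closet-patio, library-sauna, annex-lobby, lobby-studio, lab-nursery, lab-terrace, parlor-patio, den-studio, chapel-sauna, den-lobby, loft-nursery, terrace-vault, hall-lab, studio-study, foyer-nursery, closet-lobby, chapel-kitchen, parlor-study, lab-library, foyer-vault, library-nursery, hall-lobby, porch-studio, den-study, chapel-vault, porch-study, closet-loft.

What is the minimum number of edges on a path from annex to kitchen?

Level 0: annex
Level 1: closet, lobby
Level 2: den, hall, library, loft, patio, studio
Level 3: chapel, kitchen, lab, nursery, parlor, porch, sauna, study, terrace, vault
Level 4: foyer
kitchen first appears at level 3.

3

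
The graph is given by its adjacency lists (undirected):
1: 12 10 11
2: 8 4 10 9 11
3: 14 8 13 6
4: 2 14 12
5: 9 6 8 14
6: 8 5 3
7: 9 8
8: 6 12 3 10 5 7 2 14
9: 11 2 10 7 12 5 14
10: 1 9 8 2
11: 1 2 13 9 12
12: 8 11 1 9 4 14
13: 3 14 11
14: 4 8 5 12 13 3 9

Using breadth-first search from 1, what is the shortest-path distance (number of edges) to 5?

3

Level 0: 1
Level 1: 10, 11, 12
Level 2: 2, 4, 8, 9, 13, 14
Level 3: 3, 5, 6, 7
5 first appears at level 3.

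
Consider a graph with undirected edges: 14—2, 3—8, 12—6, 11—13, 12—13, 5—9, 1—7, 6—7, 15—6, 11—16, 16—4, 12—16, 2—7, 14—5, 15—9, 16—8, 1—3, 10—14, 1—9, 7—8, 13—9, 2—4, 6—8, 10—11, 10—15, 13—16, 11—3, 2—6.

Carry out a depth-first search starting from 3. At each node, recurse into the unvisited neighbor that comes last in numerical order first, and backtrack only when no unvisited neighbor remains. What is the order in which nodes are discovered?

3 11 16 13 12 6 15 10 14 5 9 1 7 8 2 4

Visit 3
3 → 11
11 → 16
16 → 13
13 → 12
12 → 6
6 → 15
15 → 10
10 → 14
14 → 5
5 → 9
9 → 1
1 → 7
7 → 8
7 → 2
2 → 4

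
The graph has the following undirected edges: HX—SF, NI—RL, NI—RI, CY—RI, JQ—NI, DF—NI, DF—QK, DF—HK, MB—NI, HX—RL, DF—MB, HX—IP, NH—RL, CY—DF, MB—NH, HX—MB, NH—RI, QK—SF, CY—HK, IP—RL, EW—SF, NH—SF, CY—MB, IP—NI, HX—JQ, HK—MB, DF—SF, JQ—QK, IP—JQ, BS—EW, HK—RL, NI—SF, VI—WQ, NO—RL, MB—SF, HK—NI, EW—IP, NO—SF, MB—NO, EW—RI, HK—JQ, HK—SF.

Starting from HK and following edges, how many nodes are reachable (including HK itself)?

16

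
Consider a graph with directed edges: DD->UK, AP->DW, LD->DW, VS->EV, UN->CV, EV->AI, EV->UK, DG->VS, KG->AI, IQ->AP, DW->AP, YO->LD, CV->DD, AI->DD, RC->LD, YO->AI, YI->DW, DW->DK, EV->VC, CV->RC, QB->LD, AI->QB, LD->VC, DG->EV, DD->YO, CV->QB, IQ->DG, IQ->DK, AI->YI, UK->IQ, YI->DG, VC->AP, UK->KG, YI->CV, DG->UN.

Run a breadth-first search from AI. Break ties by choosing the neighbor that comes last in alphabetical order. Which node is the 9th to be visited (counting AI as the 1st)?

Visit AI; enqueue YI, QB, DD → queue [YI, QB, DD]
Visit YI; enqueue DW, DG, CV → queue [QB, DD, DW, DG, CV]
Visit QB; enqueue LD → queue [DD, DW, DG, CV, LD]
Visit DD; enqueue YO, UK → queue [DW, DG, CV, LD, YO, UK]
Visit DW; enqueue DK, AP → queue [DG, CV, LD, YO, UK, DK, AP]
Visit DG; enqueue VS, UN, EV → queue [CV, LD, YO, UK, DK, AP, VS, UN, EV]
Visit CV; enqueue RC → queue [LD, YO, UK, DK, AP, VS, UN, EV, RC]
Visit LD; enqueue VC → queue [YO, UK, DK, AP, VS, UN, EV, RC, VC]
Visit YO → queue [UK, DK, AP, VS, UN, EV, RC, VC]
Visit UK; enqueue KG, IQ → queue [DK, AP, VS, UN, EV, RC, VC, KG, IQ]
Visit DK → queue [AP, VS, UN, EV, RC, VC, KG, IQ]
Visit AP → queue [VS, UN, EV, RC, VC, KG, IQ]
Visit VS → queue [UN, EV, RC, VC, KG, IQ]
Visit UN → queue [EV, RC, VC, KG, IQ]
Visit EV → queue [RC, VC, KG, IQ]
Visit RC → queue [VC, KG, IQ]
Visit VC → queue [KG, IQ]
Visit KG → queue [IQ]
Visit IQ → queue []

Visit order: AI, YI, QB, DD, DW, DG, CV, LD, YO, UK, DK, AP, VS, UN, EV, RC, VC, KG, IQ

YO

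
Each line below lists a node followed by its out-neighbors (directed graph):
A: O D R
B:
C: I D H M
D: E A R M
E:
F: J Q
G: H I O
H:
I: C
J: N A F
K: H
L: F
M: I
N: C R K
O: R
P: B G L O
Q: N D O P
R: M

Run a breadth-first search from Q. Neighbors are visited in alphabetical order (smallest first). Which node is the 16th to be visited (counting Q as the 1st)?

H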